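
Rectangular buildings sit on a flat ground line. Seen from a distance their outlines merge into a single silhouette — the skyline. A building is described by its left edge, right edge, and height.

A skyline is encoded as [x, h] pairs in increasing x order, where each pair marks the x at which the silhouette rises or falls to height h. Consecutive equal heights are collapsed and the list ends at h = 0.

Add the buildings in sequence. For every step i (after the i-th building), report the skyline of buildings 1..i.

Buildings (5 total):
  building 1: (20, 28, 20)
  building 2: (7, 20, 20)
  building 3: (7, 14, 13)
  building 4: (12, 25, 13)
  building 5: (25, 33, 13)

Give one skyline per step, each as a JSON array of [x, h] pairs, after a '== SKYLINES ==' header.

== SKYLINES ==
[[20,20],[28,0]]
[[7,20],[28,0]]
[[7,20],[28,0]]
[[7,20],[28,0]]
[[7,20],[28,13],[33,0]]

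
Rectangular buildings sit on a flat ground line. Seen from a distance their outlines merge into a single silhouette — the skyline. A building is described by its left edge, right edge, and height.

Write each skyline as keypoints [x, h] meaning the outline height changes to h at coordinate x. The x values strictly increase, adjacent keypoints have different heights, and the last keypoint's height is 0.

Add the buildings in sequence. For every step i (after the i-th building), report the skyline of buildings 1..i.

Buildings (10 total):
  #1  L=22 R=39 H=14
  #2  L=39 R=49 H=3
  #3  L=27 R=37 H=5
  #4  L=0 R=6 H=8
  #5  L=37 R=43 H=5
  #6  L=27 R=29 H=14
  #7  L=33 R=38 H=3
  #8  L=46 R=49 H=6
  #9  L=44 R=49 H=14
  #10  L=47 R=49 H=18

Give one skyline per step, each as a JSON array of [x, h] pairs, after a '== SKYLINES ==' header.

== SKYLINES ==
[[22,14],[39,0]]
[[22,14],[39,3],[49,0]]
[[22,14],[39,3],[49,0]]
[[0,8],[6,0],[22,14],[39,3],[49,0]]
[[0,8],[6,0],[22,14],[39,5],[43,3],[49,0]]
[[0,8],[6,0],[22,14],[39,5],[43,3],[49,0]]
[[0,8],[6,0],[22,14],[39,5],[43,3],[49,0]]
[[0,8],[6,0],[22,14],[39,5],[43,3],[46,6],[49,0]]
[[0,8],[6,0],[22,14],[39,5],[43,3],[44,14],[49,0]]
[[0,8],[6,0],[22,14],[39,5],[43,3],[44,14],[47,18],[49,0]]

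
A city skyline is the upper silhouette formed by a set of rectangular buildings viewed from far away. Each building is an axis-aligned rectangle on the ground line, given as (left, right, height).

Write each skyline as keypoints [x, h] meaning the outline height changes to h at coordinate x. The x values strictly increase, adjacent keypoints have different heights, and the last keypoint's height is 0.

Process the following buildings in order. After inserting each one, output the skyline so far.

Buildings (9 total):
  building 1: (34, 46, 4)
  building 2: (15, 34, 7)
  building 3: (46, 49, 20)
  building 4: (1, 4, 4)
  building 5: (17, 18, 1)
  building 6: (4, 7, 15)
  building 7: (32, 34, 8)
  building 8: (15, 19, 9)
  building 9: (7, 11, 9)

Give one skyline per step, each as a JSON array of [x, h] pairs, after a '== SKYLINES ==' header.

== SKYLINES ==
[[34,4],[46,0]]
[[15,7],[34,4],[46,0]]
[[15,7],[34,4],[46,20],[49,0]]
[[1,4],[4,0],[15,7],[34,4],[46,20],[49,0]]
[[1,4],[4,0],[15,7],[34,4],[46,20],[49,0]]
[[1,4],[4,15],[7,0],[15,7],[34,4],[46,20],[49,0]]
[[1,4],[4,15],[7,0],[15,7],[32,8],[34,4],[46,20],[49,0]]
[[1,4],[4,15],[7,0],[15,9],[19,7],[32,8],[34,4],[46,20],[49,0]]
[[1,4],[4,15],[7,9],[11,0],[15,9],[19,7],[32,8],[34,4],[46,20],[49,0]]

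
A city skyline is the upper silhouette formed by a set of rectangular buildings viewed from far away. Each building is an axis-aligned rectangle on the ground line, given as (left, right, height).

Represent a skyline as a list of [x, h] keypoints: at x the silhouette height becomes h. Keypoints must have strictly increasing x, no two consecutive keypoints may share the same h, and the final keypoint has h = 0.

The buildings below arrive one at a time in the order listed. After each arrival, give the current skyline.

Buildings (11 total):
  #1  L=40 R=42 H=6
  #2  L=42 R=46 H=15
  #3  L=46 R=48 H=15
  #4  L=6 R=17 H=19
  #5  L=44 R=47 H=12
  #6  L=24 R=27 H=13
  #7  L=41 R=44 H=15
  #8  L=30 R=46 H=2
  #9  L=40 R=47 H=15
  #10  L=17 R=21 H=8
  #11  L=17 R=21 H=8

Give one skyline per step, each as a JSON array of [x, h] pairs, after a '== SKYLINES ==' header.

== SKYLINES ==
[[40,6],[42,0]]
[[40,6],[42,15],[46,0]]
[[40,6],[42,15],[48,0]]
[[6,19],[17,0],[40,6],[42,15],[48,0]]
[[6,19],[17,0],[40,6],[42,15],[48,0]]
[[6,19],[17,0],[24,13],[27,0],[40,6],[42,15],[48,0]]
[[6,19],[17,0],[24,13],[27,0],[40,6],[41,15],[48,0]]
[[6,19],[17,0],[24,13],[27,0],[30,2],[40,6],[41,15],[48,0]]
[[6,19],[17,0],[24,13],[27,0],[30,2],[40,15],[48,0]]
[[6,19],[17,8],[21,0],[24,13],[27,0],[30,2],[40,15],[48,0]]
[[6,19],[17,8],[21,0],[24,13],[27,0],[30,2],[40,15],[48,0]]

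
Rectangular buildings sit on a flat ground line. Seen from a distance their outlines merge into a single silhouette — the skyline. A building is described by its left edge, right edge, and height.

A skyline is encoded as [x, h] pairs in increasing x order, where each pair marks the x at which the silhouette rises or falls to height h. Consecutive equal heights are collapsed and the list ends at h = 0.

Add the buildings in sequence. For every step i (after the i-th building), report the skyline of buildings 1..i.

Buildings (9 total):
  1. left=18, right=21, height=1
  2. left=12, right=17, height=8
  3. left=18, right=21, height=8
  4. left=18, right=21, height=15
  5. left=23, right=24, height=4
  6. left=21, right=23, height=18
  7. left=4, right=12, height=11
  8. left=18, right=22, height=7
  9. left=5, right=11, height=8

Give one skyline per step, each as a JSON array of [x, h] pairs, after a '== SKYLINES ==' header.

== SKYLINES ==
[[18,1],[21,0]]
[[12,8],[17,0],[18,1],[21,0]]
[[12,8],[17,0],[18,8],[21,0]]
[[12,8],[17,0],[18,15],[21,0]]
[[12,8],[17,0],[18,15],[21,0],[23,4],[24,0]]
[[12,8],[17,0],[18,15],[21,18],[23,4],[24,0]]
[[4,11],[12,8],[17,0],[18,15],[21,18],[23,4],[24,0]]
[[4,11],[12,8],[17,0],[18,15],[21,18],[23,4],[24,0]]
[[4,11],[12,8],[17,0],[18,15],[21,18],[23,4],[24,0]]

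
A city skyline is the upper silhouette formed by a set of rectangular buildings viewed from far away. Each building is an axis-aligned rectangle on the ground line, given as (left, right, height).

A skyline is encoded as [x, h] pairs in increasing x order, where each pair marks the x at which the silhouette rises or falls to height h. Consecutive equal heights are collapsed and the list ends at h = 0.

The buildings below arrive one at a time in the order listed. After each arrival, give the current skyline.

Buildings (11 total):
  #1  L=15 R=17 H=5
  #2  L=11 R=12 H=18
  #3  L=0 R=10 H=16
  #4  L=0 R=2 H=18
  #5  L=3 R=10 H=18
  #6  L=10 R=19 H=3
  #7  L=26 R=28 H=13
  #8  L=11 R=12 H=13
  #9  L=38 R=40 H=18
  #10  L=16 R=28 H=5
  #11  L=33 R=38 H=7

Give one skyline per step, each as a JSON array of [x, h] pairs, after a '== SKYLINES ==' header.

== SKYLINES ==
[[15,5],[17,0]]
[[11,18],[12,0],[15,5],[17,0]]
[[0,16],[10,0],[11,18],[12,0],[15,5],[17,0]]
[[0,18],[2,16],[10,0],[11,18],[12,0],[15,5],[17,0]]
[[0,18],[2,16],[3,18],[10,0],[11,18],[12,0],[15,5],[17,0]]
[[0,18],[2,16],[3,18],[10,3],[11,18],[12,3],[15,5],[17,3],[19,0]]
[[0,18],[2,16],[3,18],[10,3],[11,18],[12,3],[15,5],[17,3],[19,0],[26,13],[28,0]]
[[0,18],[2,16],[3,18],[10,3],[11,18],[12,3],[15,5],[17,3],[19,0],[26,13],[28,0]]
[[0,18],[2,16],[3,18],[10,3],[11,18],[12,3],[15,5],[17,3],[19,0],[26,13],[28,0],[38,18],[40,0]]
[[0,18],[2,16],[3,18],[10,3],[11,18],[12,3],[15,5],[26,13],[28,0],[38,18],[40,0]]
[[0,18],[2,16],[3,18],[10,3],[11,18],[12,3],[15,5],[26,13],[28,0],[33,7],[38,18],[40,0]]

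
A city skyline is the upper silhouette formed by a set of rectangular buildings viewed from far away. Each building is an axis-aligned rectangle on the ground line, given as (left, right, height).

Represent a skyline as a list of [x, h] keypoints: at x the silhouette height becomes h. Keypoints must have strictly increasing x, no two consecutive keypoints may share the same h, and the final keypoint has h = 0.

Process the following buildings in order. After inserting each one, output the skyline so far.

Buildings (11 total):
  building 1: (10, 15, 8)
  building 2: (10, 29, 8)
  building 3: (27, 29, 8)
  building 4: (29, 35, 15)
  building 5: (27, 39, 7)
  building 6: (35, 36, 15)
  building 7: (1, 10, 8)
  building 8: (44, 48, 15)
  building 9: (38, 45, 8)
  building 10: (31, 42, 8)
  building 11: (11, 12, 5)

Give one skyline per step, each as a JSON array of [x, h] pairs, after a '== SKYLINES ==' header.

== SKYLINES ==
[[10,8],[15,0]]
[[10,8],[29,0]]
[[10,8],[29,0]]
[[10,8],[29,15],[35,0]]
[[10,8],[29,15],[35,7],[39,0]]
[[10,8],[29,15],[36,7],[39,0]]
[[1,8],[29,15],[36,7],[39,0]]
[[1,8],[29,15],[36,7],[39,0],[44,15],[48,0]]
[[1,8],[29,15],[36,7],[38,8],[44,15],[48,0]]
[[1,8],[29,15],[36,8],[44,15],[48,0]]
[[1,8],[29,15],[36,8],[44,15],[48,0]]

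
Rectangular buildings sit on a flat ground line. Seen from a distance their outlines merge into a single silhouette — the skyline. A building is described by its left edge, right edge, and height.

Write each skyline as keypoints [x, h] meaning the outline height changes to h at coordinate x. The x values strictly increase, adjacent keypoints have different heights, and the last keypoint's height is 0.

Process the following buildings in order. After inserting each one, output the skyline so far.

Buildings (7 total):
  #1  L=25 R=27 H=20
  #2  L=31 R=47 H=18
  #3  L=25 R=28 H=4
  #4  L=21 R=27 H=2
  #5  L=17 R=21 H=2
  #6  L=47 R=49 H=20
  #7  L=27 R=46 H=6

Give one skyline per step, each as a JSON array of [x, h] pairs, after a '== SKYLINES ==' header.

== SKYLINES ==
[[25,20],[27,0]]
[[25,20],[27,0],[31,18],[47,0]]
[[25,20],[27,4],[28,0],[31,18],[47,0]]
[[21,2],[25,20],[27,4],[28,0],[31,18],[47,0]]
[[17,2],[25,20],[27,4],[28,0],[31,18],[47,0]]
[[17,2],[25,20],[27,4],[28,0],[31,18],[47,20],[49,0]]
[[17,2],[25,20],[27,6],[31,18],[47,20],[49,0]]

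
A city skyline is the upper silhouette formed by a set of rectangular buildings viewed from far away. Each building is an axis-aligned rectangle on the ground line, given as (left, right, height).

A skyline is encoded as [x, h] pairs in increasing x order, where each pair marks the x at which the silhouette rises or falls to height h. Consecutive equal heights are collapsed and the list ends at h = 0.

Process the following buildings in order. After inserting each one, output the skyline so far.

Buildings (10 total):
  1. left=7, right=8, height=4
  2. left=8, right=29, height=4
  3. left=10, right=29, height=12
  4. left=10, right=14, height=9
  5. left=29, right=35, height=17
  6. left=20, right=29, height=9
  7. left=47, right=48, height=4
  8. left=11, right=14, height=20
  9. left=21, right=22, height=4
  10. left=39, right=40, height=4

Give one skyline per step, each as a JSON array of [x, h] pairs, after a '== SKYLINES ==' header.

== SKYLINES ==
[[7,4],[8,0]]
[[7,4],[29,0]]
[[7,4],[10,12],[29,0]]
[[7,4],[10,12],[29,0]]
[[7,4],[10,12],[29,17],[35,0]]
[[7,4],[10,12],[29,17],[35,0]]
[[7,4],[10,12],[29,17],[35,0],[47,4],[48,0]]
[[7,4],[10,12],[11,20],[14,12],[29,17],[35,0],[47,4],[48,0]]
[[7,4],[10,12],[11,20],[14,12],[29,17],[35,0],[47,4],[48,0]]
[[7,4],[10,12],[11,20],[14,12],[29,17],[35,0],[39,4],[40,0],[47,4],[48,0]]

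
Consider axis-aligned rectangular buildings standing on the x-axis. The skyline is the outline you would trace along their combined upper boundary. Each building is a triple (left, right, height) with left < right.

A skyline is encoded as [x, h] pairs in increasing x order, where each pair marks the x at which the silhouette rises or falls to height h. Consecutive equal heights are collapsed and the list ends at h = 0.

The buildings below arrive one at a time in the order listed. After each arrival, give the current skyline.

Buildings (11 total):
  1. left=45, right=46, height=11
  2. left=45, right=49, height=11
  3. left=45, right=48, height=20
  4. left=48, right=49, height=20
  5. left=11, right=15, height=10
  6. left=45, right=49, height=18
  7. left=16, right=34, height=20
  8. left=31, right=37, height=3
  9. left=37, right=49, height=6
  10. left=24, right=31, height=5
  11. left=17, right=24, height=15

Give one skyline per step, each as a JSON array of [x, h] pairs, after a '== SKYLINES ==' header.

== SKYLINES ==
[[45,11],[46,0]]
[[45,11],[49,0]]
[[45,20],[48,11],[49,0]]
[[45,20],[49,0]]
[[11,10],[15,0],[45,20],[49,0]]
[[11,10],[15,0],[45,20],[49,0]]
[[11,10],[15,0],[16,20],[34,0],[45,20],[49,0]]
[[11,10],[15,0],[16,20],[34,3],[37,0],[45,20],[49,0]]
[[11,10],[15,0],[16,20],[34,3],[37,6],[45,20],[49,0]]
[[11,10],[15,0],[16,20],[34,3],[37,6],[45,20],[49,0]]
[[11,10],[15,0],[16,20],[34,3],[37,6],[45,20],[49,0]]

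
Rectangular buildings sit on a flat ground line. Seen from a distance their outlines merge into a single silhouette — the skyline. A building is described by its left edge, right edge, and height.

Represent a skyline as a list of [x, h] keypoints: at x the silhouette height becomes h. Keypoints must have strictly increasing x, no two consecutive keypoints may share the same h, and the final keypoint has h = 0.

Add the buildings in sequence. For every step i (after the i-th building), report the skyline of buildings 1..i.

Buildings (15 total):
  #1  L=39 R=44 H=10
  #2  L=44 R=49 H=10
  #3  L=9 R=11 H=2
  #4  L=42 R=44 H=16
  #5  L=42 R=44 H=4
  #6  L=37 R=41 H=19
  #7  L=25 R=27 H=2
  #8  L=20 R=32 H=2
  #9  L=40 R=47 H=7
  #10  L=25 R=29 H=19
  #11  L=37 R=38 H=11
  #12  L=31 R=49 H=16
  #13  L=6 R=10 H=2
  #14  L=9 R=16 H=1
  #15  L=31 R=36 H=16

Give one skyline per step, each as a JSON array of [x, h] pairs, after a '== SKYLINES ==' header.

== SKYLINES ==
[[39,10],[44,0]]
[[39,10],[49,0]]
[[9,2],[11,0],[39,10],[49,0]]
[[9,2],[11,0],[39,10],[42,16],[44,10],[49,0]]
[[9,2],[11,0],[39,10],[42,16],[44,10],[49,0]]
[[9,2],[11,0],[37,19],[41,10],[42,16],[44,10],[49,0]]
[[9,2],[11,0],[25,2],[27,0],[37,19],[41,10],[42,16],[44,10],[49,0]]
[[9,2],[11,0],[20,2],[32,0],[37,19],[41,10],[42,16],[44,10],[49,0]]
[[9,2],[11,0],[20,2],[32,0],[37,19],[41,10],[42,16],[44,10],[49,0]]
[[9,2],[11,0],[20,2],[25,19],[29,2],[32,0],[37,19],[41,10],[42,16],[44,10],[49,0]]
[[9,2],[11,0],[20,2],[25,19],[29,2],[32,0],[37,19],[41,10],[42,16],[44,10],[49,0]]
[[9,2],[11,0],[20,2],[25,19],[29,2],[31,16],[37,19],[41,16],[49,0]]
[[6,2],[11,0],[20,2],[25,19],[29,2],[31,16],[37,19],[41,16],[49,0]]
[[6,2],[11,1],[16,0],[20,2],[25,19],[29,2],[31,16],[37,19],[41,16],[49,0]]
[[6,2],[11,1],[16,0],[20,2],[25,19],[29,2],[31,16],[37,19],[41,16],[49,0]]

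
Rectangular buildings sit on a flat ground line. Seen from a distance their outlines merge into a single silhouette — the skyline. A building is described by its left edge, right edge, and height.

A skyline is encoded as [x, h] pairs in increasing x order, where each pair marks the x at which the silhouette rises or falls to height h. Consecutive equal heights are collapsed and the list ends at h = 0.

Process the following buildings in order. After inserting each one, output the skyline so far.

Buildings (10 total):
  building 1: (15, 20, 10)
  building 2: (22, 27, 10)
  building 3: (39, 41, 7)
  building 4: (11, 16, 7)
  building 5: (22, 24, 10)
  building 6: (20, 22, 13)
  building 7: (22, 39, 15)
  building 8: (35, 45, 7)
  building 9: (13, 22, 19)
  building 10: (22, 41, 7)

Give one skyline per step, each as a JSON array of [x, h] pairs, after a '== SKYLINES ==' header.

== SKYLINES ==
[[15,10],[20,0]]
[[15,10],[20,0],[22,10],[27,0]]
[[15,10],[20,0],[22,10],[27,0],[39,7],[41,0]]
[[11,7],[15,10],[20,0],[22,10],[27,0],[39,7],[41,0]]
[[11,7],[15,10],[20,0],[22,10],[27,0],[39,7],[41,0]]
[[11,7],[15,10],[20,13],[22,10],[27,0],[39,7],[41,0]]
[[11,7],[15,10],[20,13],[22,15],[39,7],[41,0]]
[[11,7],[15,10],[20,13],[22,15],[39,7],[45,0]]
[[11,7],[13,19],[22,15],[39,7],[45,0]]
[[11,7],[13,19],[22,15],[39,7],[45,0]]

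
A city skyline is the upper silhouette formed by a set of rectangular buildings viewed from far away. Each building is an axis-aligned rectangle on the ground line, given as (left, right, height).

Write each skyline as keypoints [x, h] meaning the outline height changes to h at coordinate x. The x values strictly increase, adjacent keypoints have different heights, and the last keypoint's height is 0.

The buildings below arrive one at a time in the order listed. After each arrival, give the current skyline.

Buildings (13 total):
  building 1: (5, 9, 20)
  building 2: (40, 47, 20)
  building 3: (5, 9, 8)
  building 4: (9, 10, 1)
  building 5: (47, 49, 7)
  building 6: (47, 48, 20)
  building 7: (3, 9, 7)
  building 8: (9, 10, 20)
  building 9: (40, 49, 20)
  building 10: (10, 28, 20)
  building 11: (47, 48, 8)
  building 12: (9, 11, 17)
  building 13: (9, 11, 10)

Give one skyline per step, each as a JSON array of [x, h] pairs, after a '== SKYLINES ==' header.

== SKYLINES ==
[[5,20],[9,0]]
[[5,20],[9,0],[40,20],[47,0]]
[[5,20],[9,0],[40,20],[47,0]]
[[5,20],[9,1],[10,0],[40,20],[47,0]]
[[5,20],[9,1],[10,0],[40,20],[47,7],[49,0]]
[[5,20],[9,1],[10,0],[40,20],[48,7],[49,0]]
[[3,7],[5,20],[9,1],[10,0],[40,20],[48,7],[49,0]]
[[3,7],[5,20],[10,0],[40,20],[48,7],[49,0]]
[[3,7],[5,20],[10,0],[40,20],[49,0]]
[[3,7],[5,20],[28,0],[40,20],[49,0]]
[[3,7],[5,20],[28,0],[40,20],[49,0]]
[[3,7],[5,20],[28,0],[40,20],[49,0]]
[[3,7],[5,20],[28,0],[40,20],[49,0]]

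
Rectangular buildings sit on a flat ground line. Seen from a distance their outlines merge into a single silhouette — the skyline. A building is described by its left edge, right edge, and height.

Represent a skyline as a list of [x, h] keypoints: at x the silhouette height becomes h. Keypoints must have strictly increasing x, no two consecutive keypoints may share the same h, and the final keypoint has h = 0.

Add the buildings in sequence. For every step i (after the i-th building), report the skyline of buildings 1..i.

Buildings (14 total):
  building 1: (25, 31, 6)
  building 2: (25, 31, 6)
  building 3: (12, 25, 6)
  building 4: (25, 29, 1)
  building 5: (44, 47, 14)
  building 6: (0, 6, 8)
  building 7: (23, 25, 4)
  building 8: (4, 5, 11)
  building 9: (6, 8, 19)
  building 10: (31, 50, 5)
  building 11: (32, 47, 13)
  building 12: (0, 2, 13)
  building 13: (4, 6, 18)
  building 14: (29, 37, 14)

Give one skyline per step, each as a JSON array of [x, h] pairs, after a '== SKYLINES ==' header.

== SKYLINES ==
[[25,6],[31,0]]
[[25,6],[31,0]]
[[12,6],[31,0]]
[[12,6],[31,0]]
[[12,6],[31,0],[44,14],[47,0]]
[[0,8],[6,0],[12,6],[31,0],[44,14],[47,0]]
[[0,8],[6,0],[12,6],[31,0],[44,14],[47,0]]
[[0,8],[4,11],[5,8],[6,0],[12,6],[31,0],[44,14],[47,0]]
[[0,8],[4,11],[5,8],[6,19],[8,0],[12,6],[31,0],[44,14],[47,0]]
[[0,8],[4,11],[5,8],[6,19],[8,0],[12,6],[31,5],[44,14],[47,5],[50,0]]
[[0,8],[4,11],[5,8],[6,19],[8,0],[12,6],[31,5],[32,13],[44,14],[47,5],[50,0]]
[[0,13],[2,8],[4,11],[5,8],[6,19],[8,0],[12,6],[31,5],[32,13],[44,14],[47,5],[50,0]]
[[0,13],[2,8],[4,18],[6,19],[8,0],[12,6],[31,5],[32,13],[44,14],[47,5],[50,0]]
[[0,13],[2,8],[4,18],[6,19],[8,0],[12,6],[29,14],[37,13],[44,14],[47,5],[50,0]]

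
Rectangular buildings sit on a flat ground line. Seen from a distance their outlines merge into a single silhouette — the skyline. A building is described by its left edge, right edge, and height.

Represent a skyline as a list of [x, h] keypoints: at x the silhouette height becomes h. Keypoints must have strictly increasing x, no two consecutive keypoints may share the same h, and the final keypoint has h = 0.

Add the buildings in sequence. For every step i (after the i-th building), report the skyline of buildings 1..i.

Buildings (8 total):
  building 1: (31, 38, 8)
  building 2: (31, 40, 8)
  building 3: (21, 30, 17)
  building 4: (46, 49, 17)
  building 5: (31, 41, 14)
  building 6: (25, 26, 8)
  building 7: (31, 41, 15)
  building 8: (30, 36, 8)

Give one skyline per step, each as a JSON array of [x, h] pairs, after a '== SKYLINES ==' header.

== SKYLINES ==
[[31,8],[38,0]]
[[31,8],[40,0]]
[[21,17],[30,0],[31,8],[40,0]]
[[21,17],[30,0],[31,8],[40,0],[46,17],[49,0]]
[[21,17],[30,0],[31,14],[41,0],[46,17],[49,0]]
[[21,17],[30,0],[31,14],[41,0],[46,17],[49,0]]
[[21,17],[30,0],[31,15],[41,0],[46,17],[49,0]]
[[21,17],[30,8],[31,15],[41,0],[46,17],[49,0]]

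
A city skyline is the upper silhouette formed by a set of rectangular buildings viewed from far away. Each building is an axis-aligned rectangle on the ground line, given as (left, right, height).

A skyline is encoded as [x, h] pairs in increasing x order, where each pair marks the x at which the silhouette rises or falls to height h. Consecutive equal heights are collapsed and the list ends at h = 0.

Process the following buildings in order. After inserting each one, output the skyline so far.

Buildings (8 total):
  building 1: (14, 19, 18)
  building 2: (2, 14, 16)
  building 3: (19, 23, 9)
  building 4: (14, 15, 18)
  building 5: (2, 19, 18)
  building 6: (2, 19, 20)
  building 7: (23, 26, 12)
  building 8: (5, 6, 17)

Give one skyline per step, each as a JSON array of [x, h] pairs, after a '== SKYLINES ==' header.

== SKYLINES ==
[[14,18],[19,0]]
[[2,16],[14,18],[19,0]]
[[2,16],[14,18],[19,9],[23,0]]
[[2,16],[14,18],[19,9],[23,0]]
[[2,18],[19,9],[23,0]]
[[2,20],[19,9],[23,0]]
[[2,20],[19,9],[23,12],[26,0]]
[[2,20],[19,9],[23,12],[26,0]]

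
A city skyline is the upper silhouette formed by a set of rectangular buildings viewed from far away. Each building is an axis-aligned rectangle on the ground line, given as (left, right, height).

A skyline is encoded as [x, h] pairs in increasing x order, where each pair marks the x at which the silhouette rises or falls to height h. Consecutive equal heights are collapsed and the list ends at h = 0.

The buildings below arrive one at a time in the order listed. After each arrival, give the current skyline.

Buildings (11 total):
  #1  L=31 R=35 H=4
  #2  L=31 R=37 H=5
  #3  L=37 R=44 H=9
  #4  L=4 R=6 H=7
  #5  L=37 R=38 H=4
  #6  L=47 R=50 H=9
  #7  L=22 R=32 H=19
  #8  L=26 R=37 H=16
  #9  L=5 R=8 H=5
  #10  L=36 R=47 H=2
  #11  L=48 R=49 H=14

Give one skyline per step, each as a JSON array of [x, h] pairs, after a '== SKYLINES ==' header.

== SKYLINES ==
[[31,4],[35,0]]
[[31,5],[37,0]]
[[31,5],[37,9],[44,0]]
[[4,7],[6,0],[31,5],[37,9],[44,0]]
[[4,7],[6,0],[31,5],[37,9],[44,0]]
[[4,7],[6,0],[31,5],[37,9],[44,0],[47,9],[50,0]]
[[4,7],[6,0],[22,19],[32,5],[37,9],[44,0],[47,9],[50,0]]
[[4,7],[6,0],[22,19],[32,16],[37,9],[44,0],[47,9],[50,0]]
[[4,7],[6,5],[8,0],[22,19],[32,16],[37,9],[44,0],[47,9],[50,0]]
[[4,7],[6,5],[8,0],[22,19],[32,16],[37,9],[44,2],[47,9],[50,0]]
[[4,7],[6,5],[8,0],[22,19],[32,16],[37,9],[44,2],[47,9],[48,14],[49,9],[50,0]]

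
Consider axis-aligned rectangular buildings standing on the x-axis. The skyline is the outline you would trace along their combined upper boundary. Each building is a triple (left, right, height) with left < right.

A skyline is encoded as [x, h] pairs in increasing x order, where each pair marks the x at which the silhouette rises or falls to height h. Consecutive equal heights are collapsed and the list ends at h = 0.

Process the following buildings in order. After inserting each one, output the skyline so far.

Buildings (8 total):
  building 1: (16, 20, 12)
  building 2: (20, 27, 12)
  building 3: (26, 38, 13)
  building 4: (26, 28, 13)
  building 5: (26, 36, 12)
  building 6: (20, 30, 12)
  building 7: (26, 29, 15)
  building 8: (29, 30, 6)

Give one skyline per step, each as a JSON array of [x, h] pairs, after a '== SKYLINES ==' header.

== SKYLINES ==
[[16,12],[20,0]]
[[16,12],[27,0]]
[[16,12],[26,13],[38,0]]
[[16,12],[26,13],[38,0]]
[[16,12],[26,13],[38,0]]
[[16,12],[26,13],[38,0]]
[[16,12],[26,15],[29,13],[38,0]]
[[16,12],[26,15],[29,13],[38,0]]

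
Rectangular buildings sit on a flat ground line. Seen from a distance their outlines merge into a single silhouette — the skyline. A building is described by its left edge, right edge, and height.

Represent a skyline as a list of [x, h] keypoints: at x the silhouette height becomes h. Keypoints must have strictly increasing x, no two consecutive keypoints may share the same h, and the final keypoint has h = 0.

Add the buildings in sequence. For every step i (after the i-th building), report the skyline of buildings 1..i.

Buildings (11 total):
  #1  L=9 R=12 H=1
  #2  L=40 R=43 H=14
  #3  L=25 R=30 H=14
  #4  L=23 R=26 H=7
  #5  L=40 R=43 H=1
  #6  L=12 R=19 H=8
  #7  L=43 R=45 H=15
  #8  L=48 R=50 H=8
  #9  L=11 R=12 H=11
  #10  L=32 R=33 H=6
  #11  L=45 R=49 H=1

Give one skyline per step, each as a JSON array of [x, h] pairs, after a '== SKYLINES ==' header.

== SKYLINES ==
[[9,1],[12,0]]
[[9,1],[12,0],[40,14],[43,0]]
[[9,1],[12,0],[25,14],[30,0],[40,14],[43,0]]
[[9,1],[12,0],[23,7],[25,14],[30,0],[40,14],[43,0]]
[[9,1],[12,0],[23,7],[25,14],[30,0],[40,14],[43,0]]
[[9,1],[12,8],[19,0],[23,7],[25,14],[30,0],[40,14],[43,0]]
[[9,1],[12,8],[19,0],[23,7],[25,14],[30,0],[40,14],[43,15],[45,0]]
[[9,1],[12,8],[19,0],[23,7],[25,14],[30,0],[40,14],[43,15],[45,0],[48,8],[50,0]]
[[9,1],[11,11],[12,8],[19,0],[23,7],[25,14],[30,0],[40,14],[43,15],[45,0],[48,8],[50,0]]
[[9,1],[11,11],[12,8],[19,0],[23,7],[25,14],[30,0],[32,6],[33,0],[40,14],[43,15],[45,0],[48,8],[50,0]]
[[9,1],[11,11],[12,8],[19,0],[23,7],[25,14],[30,0],[32,6],[33,0],[40,14],[43,15],[45,1],[48,8],[50,0]]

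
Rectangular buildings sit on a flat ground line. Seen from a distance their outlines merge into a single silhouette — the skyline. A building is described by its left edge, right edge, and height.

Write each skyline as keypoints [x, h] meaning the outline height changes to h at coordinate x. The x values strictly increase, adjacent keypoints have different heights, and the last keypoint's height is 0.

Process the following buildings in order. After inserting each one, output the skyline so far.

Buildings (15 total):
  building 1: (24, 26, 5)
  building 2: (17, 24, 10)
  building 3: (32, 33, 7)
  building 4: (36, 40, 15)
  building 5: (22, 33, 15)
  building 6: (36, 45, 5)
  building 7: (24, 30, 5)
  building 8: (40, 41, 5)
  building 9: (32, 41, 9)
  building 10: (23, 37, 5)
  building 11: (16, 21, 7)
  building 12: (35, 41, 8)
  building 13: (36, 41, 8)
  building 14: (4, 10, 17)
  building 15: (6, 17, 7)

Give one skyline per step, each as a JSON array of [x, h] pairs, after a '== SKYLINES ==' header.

== SKYLINES ==
[[24,5],[26,0]]
[[17,10],[24,5],[26,0]]
[[17,10],[24,5],[26,0],[32,7],[33,0]]
[[17,10],[24,5],[26,0],[32,7],[33,0],[36,15],[40,0]]
[[17,10],[22,15],[33,0],[36,15],[40,0]]
[[17,10],[22,15],[33,0],[36,15],[40,5],[45,0]]
[[17,10],[22,15],[33,0],[36,15],[40,5],[45,0]]
[[17,10],[22,15],[33,0],[36,15],[40,5],[45,0]]
[[17,10],[22,15],[33,9],[36,15],[40,9],[41,5],[45,0]]
[[17,10],[22,15],[33,9],[36,15],[40,9],[41,5],[45,0]]
[[16,7],[17,10],[22,15],[33,9],[36,15],[40,9],[41,5],[45,0]]
[[16,7],[17,10],[22,15],[33,9],[36,15],[40,9],[41,5],[45,0]]
[[16,7],[17,10],[22,15],[33,9],[36,15],[40,9],[41,5],[45,0]]
[[4,17],[10,0],[16,7],[17,10],[22,15],[33,9],[36,15],[40,9],[41,5],[45,0]]
[[4,17],[10,7],[17,10],[22,15],[33,9],[36,15],[40,9],[41,5],[45,0]]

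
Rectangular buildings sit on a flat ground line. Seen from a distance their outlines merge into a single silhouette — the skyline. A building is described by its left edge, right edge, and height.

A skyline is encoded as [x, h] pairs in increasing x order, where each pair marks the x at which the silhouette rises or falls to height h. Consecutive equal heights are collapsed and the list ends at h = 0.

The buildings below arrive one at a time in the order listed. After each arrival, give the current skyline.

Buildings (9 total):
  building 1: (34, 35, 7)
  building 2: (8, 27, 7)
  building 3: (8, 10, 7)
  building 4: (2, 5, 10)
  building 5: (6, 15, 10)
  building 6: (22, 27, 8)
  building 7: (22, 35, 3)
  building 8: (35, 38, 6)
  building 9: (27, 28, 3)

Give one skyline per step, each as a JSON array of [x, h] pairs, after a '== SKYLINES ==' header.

== SKYLINES ==
[[34,7],[35,0]]
[[8,7],[27,0],[34,7],[35,0]]
[[8,7],[27,0],[34,7],[35,0]]
[[2,10],[5,0],[8,7],[27,0],[34,7],[35,0]]
[[2,10],[5,0],[6,10],[15,7],[27,0],[34,7],[35,0]]
[[2,10],[5,0],[6,10],[15,7],[22,8],[27,0],[34,7],[35,0]]
[[2,10],[5,0],[6,10],[15,7],[22,8],[27,3],[34,7],[35,0]]
[[2,10],[5,0],[6,10],[15,7],[22,8],[27,3],[34,7],[35,6],[38,0]]
[[2,10],[5,0],[6,10],[15,7],[22,8],[27,3],[34,7],[35,6],[38,0]]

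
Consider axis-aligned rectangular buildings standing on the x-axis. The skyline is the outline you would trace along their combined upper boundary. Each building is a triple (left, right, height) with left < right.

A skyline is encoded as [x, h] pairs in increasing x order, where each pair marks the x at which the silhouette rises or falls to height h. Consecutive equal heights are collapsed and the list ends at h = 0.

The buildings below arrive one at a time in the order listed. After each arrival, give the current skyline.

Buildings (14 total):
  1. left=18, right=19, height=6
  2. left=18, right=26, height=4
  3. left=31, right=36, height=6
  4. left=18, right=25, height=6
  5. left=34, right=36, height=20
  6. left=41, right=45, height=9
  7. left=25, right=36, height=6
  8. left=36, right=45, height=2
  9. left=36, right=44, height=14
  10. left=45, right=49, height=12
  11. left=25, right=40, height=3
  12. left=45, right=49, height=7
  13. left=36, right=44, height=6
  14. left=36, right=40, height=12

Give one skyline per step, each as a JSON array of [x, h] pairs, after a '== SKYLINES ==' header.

== SKYLINES ==
[[18,6],[19,0]]
[[18,6],[19,4],[26,0]]
[[18,6],[19,4],[26,0],[31,6],[36,0]]
[[18,6],[25,4],[26,0],[31,6],[36,0]]
[[18,6],[25,4],[26,0],[31,6],[34,20],[36,0]]
[[18,6],[25,4],[26,0],[31,6],[34,20],[36,0],[41,9],[45,0]]
[[18,6],[34,20],[36,0],[41,9],[45,0]]
[[18,6],[34,20],[36,2],[41,9],[45,0]]
[[18,6],[34,20],[36,14],[44,9],[45,0]]
[[18,6],[34,20],[36,14],[44,9],[45,12],[49,0]]
[[18,6],[34,20],[36,14],[44,9],[45,12],[49,0]]
[[18,6],[34,20],[36,14],[44,9],[45,12],[49,0]]
[[18,6],[34,20],[36,14],[44,9],[45,12],[49,0]]
[[18,6],[34,20],[36,14],[44,9],[45,12],[49,0]]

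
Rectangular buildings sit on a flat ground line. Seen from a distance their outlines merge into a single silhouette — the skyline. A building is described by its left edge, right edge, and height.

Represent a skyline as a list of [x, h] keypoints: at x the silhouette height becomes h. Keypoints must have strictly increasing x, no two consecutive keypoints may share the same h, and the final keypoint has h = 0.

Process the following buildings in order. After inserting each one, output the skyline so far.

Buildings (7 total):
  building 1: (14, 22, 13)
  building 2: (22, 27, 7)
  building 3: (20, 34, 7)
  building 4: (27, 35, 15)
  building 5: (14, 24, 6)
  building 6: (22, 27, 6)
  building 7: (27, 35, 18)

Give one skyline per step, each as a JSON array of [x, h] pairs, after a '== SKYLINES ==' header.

== SKYLINES ==
[[14,13],[22,0]]
[[14,13],[22,7],[27,0]]
[[14,13],[22,7],[34,0]]
[[14,13],[22,7],[27,15],[35,0]]
[[14,13],[22,7],[27,15],[35,0]]
[[14,13],[22,7],[27,15],[35,0]]
[[14,13],[22,7],[27,18],[35,0]]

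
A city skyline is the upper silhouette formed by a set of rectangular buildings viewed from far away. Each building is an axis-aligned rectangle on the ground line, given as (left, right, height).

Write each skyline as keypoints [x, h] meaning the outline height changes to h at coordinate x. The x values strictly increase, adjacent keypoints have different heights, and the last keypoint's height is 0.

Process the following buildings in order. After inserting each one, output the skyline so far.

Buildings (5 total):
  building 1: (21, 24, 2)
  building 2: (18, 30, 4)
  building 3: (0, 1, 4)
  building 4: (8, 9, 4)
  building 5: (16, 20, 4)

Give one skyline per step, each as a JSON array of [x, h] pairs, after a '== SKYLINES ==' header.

== SKYLINES ==
[[21,2],[24,0]]
[[18,4],[30,0]]
[[0,4],[1,0],[18,4],[30,0]]
[[0,4],[1,0],[8,4],[9,0],[18,4],[30,0]]
[[0,4],[1,0],[8,4],[9,0],[16,4],[30,0]]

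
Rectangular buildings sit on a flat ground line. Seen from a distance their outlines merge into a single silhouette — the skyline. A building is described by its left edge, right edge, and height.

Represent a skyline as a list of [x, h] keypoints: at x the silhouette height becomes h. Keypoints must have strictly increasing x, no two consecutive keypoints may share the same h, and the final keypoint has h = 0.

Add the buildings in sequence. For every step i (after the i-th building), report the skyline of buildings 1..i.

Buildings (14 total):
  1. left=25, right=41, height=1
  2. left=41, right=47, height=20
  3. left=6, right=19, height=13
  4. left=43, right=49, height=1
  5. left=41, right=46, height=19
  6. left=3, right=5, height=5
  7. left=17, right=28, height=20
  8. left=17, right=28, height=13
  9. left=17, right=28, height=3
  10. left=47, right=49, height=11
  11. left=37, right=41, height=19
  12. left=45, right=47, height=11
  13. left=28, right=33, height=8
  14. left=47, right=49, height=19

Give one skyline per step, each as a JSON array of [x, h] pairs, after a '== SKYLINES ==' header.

== SKYLINES ==
[[25,1],[41,0]]
[[25,1],[41,20],[47,0]]
[[6,13],[19,0],[25,1],[41,20],[47,0]]
[[6,13],[19,0],[25,1],[41,20],[47,1],[49,0]]
[[6,13],[19,0],[25,1],[41,20],[47,1],[49,0]]
[[3,5],[5,0],[6,13],[19,0],[25,1],[41,20],[47,1],[49,0]]
[[3,5],[5,0],[6,13],[17,20],[28,1],[41,20],[47,1],[49,0]]
[[3,5],[5,0],[6,13],[17,20],[28,1],[41,20],[47,1],[49,0]]
[[3,5],[5,0],[6,13],[17,20],[28,1],[41,20],[47,1],[49,0]]
[[3,5],[5,0],[6,13],[17,20],[28,1],[41,20],[47,11],[49,0]]
[[3,5],[5,0],[6,13],[17,20],[28,1],[37,19],[41,20],[47,11],[49,0]]
[[3,5],[5,0],[6,13],[17,20],[28,1],[37,19],[41,20],[47,11],[49,0]]
[[3,5],[5,0],[6,13],[17,20],[28,8],[33,1],[37,19],[41,20],[47,11],[49,0]]
[[3,5],[5,0],[6,13],[17,20],[28,8],[33,1],[37,19],[41,20],[47,19],[49,0]]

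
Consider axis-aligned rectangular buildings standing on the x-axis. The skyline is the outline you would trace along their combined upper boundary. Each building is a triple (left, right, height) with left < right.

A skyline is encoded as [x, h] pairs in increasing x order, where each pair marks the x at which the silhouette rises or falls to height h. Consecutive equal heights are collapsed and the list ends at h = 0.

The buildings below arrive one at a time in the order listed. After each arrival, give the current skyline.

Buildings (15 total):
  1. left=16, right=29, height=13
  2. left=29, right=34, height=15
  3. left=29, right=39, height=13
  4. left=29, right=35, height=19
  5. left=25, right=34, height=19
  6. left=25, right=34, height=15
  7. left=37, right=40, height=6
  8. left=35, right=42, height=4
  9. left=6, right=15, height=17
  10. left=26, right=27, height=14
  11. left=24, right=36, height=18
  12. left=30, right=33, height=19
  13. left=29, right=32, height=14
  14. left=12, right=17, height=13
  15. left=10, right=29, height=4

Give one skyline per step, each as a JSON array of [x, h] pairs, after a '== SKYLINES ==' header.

== SKYLINES ==
[[16,13],[29,0]]
[[16,13],[29,15],[34,0]]
[[16,13],[29,15],[34,13],[39,0]]
[[16,13],[29,19],[35,13],[39,0]]
[[16,13],[25,19],[35,13],[39,0]]
[[16,13],[25,19],[35,13],[39,0]]
[[16,13],[25,19],[35,13],[39,6],[40,0]]
[[16,13],[25,19],[35,13],[39,6],[40,4],[42,0]]
[[6,17],[15,0],[16,13],[25,19],[35,13],[39,6],[40,4],[42,0]]
[[6,17],[15,0],[16,13],[25,19],[35,13],[39,6],[40,4],[42,0]]
[[6,17],[15,0],[16,13],[24,18],[25,19],[35,18],[36,13],[39,6],[40,4],[42,0]]
[[6,17],[15,0],[16,13],[24,18],[25,19],[35,18],[36,13],[39,6],[40,4],[42,0]]
[[6,17],[15,0],[16,13],[24,18],[25,19],[35,18],[36,13],[39,6],[40,4],[42,0]]
[[6,17],[15,13],[24,18],[25,19],[35,18],[36,13],[39,6],[40,4],[42,0]]
[[6,17],[15,13],[24,18],[25,19],[35,18],[36,13],[39,6],[40,4],[42,0]]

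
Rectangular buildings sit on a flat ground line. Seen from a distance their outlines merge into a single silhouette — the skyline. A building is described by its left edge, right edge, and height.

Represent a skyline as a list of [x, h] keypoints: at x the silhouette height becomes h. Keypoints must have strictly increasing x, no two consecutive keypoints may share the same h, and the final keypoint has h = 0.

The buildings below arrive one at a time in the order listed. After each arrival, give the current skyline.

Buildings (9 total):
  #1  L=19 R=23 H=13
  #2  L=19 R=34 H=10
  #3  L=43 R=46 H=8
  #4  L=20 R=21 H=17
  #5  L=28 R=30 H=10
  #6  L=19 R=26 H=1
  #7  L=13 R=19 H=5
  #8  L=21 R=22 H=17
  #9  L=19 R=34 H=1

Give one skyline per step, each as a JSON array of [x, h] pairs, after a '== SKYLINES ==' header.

== SKYLINES ==
[[19,13],[23,0]]
[[19,13],[23,10],[34,0]]
[[19,13],[23,10],[34,0],[43,8],[46,0]]
[[19,13],[20,17],[21,13],[23,10],[34,0],[43,8],[46,0]]
[[19,13],[20,17],[21,13],[23,10],[34,0],[43,8],[46,0]]
[[19,13],[20,17],[21,13],[23,10],[34,0],[43,8],[46,0]]
[[13,5],[19,13],[20,17],[21,13],[23,10],[34,0],[43,8],[46,0]]
[[13,5],[19,13],[20,17],[22,13],[23,10],[34,0],[43,8],[46,0]]
[[13,5],[19,13],[20,17],[22,13],[23,10],[34,0],[43,8],[46,0]]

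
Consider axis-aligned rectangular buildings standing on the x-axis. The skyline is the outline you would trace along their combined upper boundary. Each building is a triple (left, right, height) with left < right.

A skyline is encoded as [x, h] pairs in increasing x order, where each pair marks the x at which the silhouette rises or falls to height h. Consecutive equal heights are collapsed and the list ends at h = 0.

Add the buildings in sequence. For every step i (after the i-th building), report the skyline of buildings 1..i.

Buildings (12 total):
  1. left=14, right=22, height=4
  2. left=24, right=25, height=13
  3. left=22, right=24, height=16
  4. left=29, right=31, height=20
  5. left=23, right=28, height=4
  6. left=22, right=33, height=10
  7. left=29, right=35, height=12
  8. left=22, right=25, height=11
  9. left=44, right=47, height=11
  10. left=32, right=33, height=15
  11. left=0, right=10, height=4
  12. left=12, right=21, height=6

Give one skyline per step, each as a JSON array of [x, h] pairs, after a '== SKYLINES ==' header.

== SKYLINES ==
[[14,4],[22,0]]
[[14,4],[22,0],[24,13],[25,0]]
[[14,4],[22,16],[24,13],[25,0]]
[[14,4],[22,16],[24,13],[25,0],[29,20],[31,0]]
[[14,4],[22,16],[24,13],[25,4],[28,0],[29,20],[31,0]]
[[14,4],[22,16],[24,13],[25,10],[29,20],[31,10],[33,0]]
[[14,4],[22,16],[24,13],[25,10],[29,20],[31,12],[35,0]]
[[14,4],[22,16],[24,13],[25,10],[29,20],[31,12],[35,0]]
[[14,4],[22,16],[24,13],[25,10],[29,20],[31,12],[35,0],[44,11],[47,0]]
[[14,4],[22,16],[24,13],[25,10],[29,20],[31,12],[32,15],[33,12],[35,0],[44,11],[47,0]]
[[0,4],[10,0],[14,4],[22,16],[24,13],[25,10],[29,20],[31,12],[32,15],[33,12],[35,0],[44,11],[47,0]]
[[0,4],[10,0],[12,6],[21,4],[22,16],[24,13],[25,10],[29,20],[31,12],[32,15],[33,12],[35,0],[44,11],[47,0]]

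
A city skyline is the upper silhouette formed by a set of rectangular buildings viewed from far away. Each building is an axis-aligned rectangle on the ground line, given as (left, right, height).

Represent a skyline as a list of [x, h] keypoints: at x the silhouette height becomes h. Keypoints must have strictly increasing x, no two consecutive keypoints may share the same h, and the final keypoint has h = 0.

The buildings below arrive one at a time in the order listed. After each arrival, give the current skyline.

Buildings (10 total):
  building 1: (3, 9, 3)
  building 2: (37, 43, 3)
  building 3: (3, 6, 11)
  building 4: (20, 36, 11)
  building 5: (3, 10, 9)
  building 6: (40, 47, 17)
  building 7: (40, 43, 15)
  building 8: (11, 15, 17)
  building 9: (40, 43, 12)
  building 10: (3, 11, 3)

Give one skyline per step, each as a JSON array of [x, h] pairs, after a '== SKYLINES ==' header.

== SKYLINES ==
[[3,3],[9,0]]
[[3,3],[9,0],[37,3],[43,0]]
[[3,11],[6,3],[9,0],[37,3],[43,0]]
[[3,11],[6,3],[9,0],[20,11],[36,0],[37,3],[43,0]]
[[3,11],[6,9],[10,0],[20,11],[36,0],[37,3],[43,0]]
[[3,11],[6,9],[10,0],[20,11],[36,0],[37,3],[40,17],[47,0]]
[[3,11],[6,9],[10,0],[20,11],[36,0],[37,3],[40,17],[47,0]]
[[3,11],[6,9],[10,0],[11,17],[15,0],[20,11],[36,0],[37,3],[40,17],[47,0]]
[[3,11],[6,9],[10,0],[11,17],[15,0],[20,11],[36,0],[37,3],[40,17],[47,0]]
[[3,11],[6,9],[10,3],[11,17],[15,0],[20,11],[36,0],[37,3],[40,17],[47,0]]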